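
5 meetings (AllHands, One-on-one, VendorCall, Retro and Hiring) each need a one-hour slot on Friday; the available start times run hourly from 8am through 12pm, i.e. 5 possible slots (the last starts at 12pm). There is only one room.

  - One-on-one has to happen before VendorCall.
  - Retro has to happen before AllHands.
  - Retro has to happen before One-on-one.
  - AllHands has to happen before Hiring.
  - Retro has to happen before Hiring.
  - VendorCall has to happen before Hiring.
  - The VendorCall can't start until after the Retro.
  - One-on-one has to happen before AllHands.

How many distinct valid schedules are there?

2

Enumerating: VendorCall in 11am; Hiring in 12pm; One-on-one in 9am; AllHands in 10am; Retro in 8am | One-on-one=9am; VendorCall=10am; Hiring=12pm; AllHands=11am; Retro=8am.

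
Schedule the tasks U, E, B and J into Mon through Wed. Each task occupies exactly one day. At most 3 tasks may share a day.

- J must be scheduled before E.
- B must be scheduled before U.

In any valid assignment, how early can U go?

Tue

Precedence pushes U to at least Tue.
U at Tue is achievable: B -> Mon; E -> Tue; U -> Tue; J -> Mon.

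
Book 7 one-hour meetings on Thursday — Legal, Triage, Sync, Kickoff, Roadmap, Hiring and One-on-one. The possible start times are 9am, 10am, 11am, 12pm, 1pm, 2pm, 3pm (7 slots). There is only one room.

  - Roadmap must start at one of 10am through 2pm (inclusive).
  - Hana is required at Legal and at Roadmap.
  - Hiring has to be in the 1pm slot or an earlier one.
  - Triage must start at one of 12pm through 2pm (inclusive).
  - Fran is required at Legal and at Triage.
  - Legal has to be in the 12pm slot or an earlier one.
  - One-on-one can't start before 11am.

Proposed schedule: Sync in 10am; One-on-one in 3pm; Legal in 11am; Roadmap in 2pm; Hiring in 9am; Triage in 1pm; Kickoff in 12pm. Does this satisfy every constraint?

One-on-one can't start before 11am — holds.
Roadmap must start at one of 10am through 2pm (inclusive) — holds.
Fran is required at Legal and at Triage — holds.
Triage must start at one of 12pm through 2pm (inclusive) — holds.
Hiring has to be in the 1pm slot or an earlier one — holds.
Legal has to be in the 12pm slot or an earlier one — holds.
Hana is required at Legal and at Roadmap — holds.
There is only one room — holds.

Yes, all constraints hold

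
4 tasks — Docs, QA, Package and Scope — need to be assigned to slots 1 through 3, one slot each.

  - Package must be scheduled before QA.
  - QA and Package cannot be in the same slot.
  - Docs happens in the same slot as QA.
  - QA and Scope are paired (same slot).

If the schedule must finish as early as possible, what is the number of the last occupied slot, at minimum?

The precedence chain requires at least 2 distinct slots.
2 works (last occupied slot: 2): for example Docs=2; QA=2; Scope=2; Package=1.

slot 2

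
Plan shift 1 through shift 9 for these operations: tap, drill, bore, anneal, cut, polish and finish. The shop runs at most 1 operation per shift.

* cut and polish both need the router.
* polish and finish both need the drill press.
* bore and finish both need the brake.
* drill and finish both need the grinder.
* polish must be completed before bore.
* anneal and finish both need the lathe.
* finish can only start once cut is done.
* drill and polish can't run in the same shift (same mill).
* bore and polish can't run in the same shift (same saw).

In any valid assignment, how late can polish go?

Downstream work caps polish at shift 8.
polish at shift 8 is achievable: tap=shift 3, polish=shift 8, bore=shift 9, drill=shift 4, finish=shift 2, cut=shift 1, anneal=shift 5.

shift 8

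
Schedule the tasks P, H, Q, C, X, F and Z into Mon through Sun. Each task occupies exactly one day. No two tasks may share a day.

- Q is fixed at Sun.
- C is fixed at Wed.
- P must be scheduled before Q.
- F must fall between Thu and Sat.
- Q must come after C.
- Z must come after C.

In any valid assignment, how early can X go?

Mon

X at Mon is achievable: Q in Sun; X in Mon; H in Sat; C in Wed; Z in Fri; P in Tue; F in Thu.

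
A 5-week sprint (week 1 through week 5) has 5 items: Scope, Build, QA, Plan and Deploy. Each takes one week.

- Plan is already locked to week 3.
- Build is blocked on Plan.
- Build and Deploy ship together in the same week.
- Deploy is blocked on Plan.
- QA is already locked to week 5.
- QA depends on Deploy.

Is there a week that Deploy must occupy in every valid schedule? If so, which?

week 4

Plan is fixed at week 3 and must come before Deploy, so Deploy is at least week 4.
QA is fixed at week 5 and must come after Deploy, so Deploy is at most week 4.
So Deploy must be week 4.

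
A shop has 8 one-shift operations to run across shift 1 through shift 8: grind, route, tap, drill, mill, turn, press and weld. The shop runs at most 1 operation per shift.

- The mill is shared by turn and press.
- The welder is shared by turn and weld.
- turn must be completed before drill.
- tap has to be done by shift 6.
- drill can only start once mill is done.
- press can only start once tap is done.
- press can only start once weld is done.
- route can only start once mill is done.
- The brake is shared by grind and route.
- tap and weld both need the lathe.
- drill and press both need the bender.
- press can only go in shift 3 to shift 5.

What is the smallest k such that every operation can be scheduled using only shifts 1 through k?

The precedence chain requires at least 2 distinct shifts.
With at most 1 per shift and 8 operations, at least 8 shifts are needed.
press can't be placed before shift 3, so the schedule must run through at least shift 3.
8 works (last occupied shift: shift 8): for example weld in shift 2, mill in shift 4, grind in shift 8, route in shift 7, press in shift 3, turn in shift 5, tap in shift 1, drill in shift 6.

8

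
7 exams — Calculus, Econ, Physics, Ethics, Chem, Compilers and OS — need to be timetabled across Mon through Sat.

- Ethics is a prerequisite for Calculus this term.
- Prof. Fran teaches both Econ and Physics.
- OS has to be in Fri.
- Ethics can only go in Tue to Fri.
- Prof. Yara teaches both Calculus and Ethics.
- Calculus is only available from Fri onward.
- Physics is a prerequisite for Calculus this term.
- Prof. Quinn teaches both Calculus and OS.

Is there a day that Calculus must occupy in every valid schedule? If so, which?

Sat

Calculus's window is Fri–Sat.
OS is fixed at Fri, and Calculus can't share a day with OS.
So Calculus must be Sat.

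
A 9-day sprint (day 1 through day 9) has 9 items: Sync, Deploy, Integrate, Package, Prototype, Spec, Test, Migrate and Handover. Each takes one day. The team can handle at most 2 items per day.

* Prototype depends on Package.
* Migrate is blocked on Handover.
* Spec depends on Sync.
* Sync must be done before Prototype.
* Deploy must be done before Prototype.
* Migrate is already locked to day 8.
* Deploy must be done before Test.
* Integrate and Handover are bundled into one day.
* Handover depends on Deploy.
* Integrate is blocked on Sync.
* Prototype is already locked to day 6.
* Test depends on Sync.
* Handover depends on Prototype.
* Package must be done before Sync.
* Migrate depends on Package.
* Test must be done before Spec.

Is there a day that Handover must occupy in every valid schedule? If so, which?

Prototype is fixed at day 6 and must come before Handover, so Handover is at least day 7.
Migrate is fixed at day 8 and must come after Handover, so Handover is at most day 7.
So Handover must be day 7.

day 7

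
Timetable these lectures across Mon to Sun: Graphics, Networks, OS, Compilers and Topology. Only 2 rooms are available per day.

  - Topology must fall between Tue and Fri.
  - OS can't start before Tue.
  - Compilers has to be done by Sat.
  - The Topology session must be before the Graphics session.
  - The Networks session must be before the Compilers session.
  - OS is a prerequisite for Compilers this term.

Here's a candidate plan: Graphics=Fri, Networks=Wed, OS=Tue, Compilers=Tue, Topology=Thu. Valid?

Invalid. The Networks session must be before the Compilers session.

Compilers has to be done by Sat — holds.
OS is a prerequisite for Compilers this term — violated.
Only 2 rooms are available per day — holds.
Topology must fall between Tue and Fri — holds.
The Topology session must be before the Graphics session — holds.
OS can't start before Tue — holds.
The Networks session must be before the Compilers session — violated.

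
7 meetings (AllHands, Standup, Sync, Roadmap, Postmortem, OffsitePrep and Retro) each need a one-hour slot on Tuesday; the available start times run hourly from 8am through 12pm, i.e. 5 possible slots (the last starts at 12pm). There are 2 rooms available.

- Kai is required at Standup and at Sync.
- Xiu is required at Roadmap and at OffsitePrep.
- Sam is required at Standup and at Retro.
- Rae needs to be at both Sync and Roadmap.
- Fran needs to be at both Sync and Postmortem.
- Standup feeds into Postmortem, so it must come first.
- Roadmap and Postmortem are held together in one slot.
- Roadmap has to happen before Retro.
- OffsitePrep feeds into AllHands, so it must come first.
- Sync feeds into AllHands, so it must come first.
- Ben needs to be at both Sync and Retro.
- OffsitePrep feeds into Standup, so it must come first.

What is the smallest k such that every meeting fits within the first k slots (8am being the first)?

4

The precedence chain requires at least 4 distinct slots.
With at most 2 per slot and 7 meetings, at least 4 slots are needed.
4 works (last occupied slot: 11am): for example Roadmap=10am, Sync=8am, AllHands=9am, Retro=11am, Postmortem=10am, OffsitePrep=8am, Standup=9am.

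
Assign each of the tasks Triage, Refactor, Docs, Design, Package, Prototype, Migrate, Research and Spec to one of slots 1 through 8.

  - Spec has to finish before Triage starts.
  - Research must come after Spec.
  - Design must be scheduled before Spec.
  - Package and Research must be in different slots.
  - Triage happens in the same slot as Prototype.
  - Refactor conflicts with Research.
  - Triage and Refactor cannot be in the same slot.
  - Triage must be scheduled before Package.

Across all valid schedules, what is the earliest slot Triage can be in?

Precedence pushes Triage to at least 3; downstream work caps Triage at 7.
Triage at 3 is achievable: Refactor -> 1; Docs -> 1; Research -> 3; Design -> 1; Spec -> 2; Package -> 4; Prototype -> 3; Triage -> 3; Migrate -> 1.

3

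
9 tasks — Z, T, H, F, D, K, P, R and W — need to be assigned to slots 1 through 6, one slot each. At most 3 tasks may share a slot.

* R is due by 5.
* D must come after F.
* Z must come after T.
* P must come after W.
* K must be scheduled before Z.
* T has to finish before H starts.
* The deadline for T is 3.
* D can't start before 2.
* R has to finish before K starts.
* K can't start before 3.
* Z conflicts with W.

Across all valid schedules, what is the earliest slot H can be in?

2

Precedence pushes H to at least 2.
H at 2 is achievable: T in 1, F in 1, K in 3, D in 2, W in 2, P in 3, R in 1, H in 2, Z in 4.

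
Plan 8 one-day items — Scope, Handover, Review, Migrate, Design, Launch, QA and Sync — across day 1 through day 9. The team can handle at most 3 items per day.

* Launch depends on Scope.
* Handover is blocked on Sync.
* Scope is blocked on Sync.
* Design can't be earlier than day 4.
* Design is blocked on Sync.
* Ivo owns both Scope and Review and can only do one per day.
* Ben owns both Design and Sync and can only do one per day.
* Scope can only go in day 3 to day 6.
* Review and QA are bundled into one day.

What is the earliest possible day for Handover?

day 2

Precedence pushes Handover to at least day 2.
Handover at day 2 is achievable: Launch in day 4, Design in day 4, Handover in day 2, Scope in day 3, QA in day 1, Sync in day 1, Migrate in day 2, Review in day 1.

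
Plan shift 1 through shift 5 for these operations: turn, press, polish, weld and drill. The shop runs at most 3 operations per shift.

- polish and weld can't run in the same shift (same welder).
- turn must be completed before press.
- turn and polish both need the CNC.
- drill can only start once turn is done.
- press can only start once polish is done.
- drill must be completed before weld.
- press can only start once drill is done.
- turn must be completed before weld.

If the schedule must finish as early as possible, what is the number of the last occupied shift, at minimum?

The precedence chain requires at least 3 distinct shifts.
With at most 3 per shift and 5 operations, at least 2 shifts are needed.
3 works (last occupied shift: shift 3): for example weld -> shift 3; polish -> shift 2; drill -> shift 2; press -> shift 3; turn -> shift 1.

3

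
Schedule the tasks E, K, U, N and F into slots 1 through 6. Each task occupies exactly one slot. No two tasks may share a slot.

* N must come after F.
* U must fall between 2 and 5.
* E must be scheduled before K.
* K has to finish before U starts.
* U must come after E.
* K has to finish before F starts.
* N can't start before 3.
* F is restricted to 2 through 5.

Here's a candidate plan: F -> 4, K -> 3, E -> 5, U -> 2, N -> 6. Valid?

No — it violates: U must come after E

U must fall between 2 and 5 — holds.
N can't start before 3 — holds.
E must be scheduled before K — violated.
K has to finish before U starts — violated.
F is restricted to 2 through 5 — holds.
U must come after E — violated.
No two tasks may share a slot — holds.
N must come after F — holds.
K has to finish before F starts — holds.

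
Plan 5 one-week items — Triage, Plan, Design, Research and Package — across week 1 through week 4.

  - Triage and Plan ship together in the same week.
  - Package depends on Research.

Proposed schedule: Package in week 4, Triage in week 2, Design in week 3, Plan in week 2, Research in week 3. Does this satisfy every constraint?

Package depends on Research — holds.
Triage and Plan ship together in the same week — holds.

Yes, all constraints hold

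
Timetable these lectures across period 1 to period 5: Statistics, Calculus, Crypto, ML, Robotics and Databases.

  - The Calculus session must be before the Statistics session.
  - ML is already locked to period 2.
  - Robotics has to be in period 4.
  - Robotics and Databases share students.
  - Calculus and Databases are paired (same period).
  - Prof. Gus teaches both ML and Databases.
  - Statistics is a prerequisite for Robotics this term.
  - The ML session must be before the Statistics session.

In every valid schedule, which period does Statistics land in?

ML is fixed at period 2 and must come before Statistics, so Statistics is at least period 3.
Robotics is fixed at period 4 and must come after Statistics, so Statistics is at most period 3.
So Statistics must be period 3.

period 3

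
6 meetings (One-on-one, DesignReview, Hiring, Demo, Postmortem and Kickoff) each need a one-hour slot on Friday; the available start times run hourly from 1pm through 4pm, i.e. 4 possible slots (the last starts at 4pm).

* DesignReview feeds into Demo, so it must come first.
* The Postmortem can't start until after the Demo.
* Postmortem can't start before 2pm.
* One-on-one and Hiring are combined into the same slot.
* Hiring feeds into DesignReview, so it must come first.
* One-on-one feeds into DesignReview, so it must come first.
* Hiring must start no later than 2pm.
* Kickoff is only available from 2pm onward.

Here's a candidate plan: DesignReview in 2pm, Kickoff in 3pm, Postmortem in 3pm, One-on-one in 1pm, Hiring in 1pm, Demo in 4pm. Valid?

No — it violates: The Postmortem can't start until after the Demo

Hiring feeds into DesignReview, so it must come first — holds.
One-on-one and Hiring are combined into the same slot — holds.
The Postmortem can't start until after the Demo — violated.
DesignReview feeds into Demo, so it must come first — holds.
Hiring must start no later than 2pm — holds.
Postmortem can't start before 2pm — holds.
Kickoff is only available from 2pm onward — holds.
One-on-one feeds into DesignReview, so it must come first — holds.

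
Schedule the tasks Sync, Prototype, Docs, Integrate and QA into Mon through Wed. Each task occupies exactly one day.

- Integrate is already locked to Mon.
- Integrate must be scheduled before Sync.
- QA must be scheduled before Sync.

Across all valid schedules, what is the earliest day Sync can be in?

Tue

Precedence pushes Sync to at least Tue.
Sync at Tue is achievable: Prototype -> Mon; Sync -> Tue; QA -> Mon; Docs -> Mon; Integrate -> Mon.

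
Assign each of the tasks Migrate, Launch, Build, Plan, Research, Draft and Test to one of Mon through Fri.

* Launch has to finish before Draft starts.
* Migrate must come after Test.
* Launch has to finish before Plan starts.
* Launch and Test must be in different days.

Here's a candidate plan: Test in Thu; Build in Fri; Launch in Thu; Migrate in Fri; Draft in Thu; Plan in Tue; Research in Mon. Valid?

No — it violates: Launch has to finish before Plan starts

Launch has to finish before Draft starts — violated.
Migrate must come after Test — holds.
Launch and Test must be in different days — violated.
Launch has to finish before Plan starts — violated.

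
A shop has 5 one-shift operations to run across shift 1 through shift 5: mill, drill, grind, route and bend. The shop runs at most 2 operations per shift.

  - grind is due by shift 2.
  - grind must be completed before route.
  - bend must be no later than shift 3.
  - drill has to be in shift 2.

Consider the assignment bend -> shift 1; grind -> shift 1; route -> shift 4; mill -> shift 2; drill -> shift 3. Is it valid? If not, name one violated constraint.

No — it violates: drill has to be in shift 2

drill has to be in shift 2 — violated.
The shop runs at most 2 operations per shift — holds.
bend must be no later than shift 3 — holds.
grind is due by shift 2 — holds.
grind must be completed before route — holds.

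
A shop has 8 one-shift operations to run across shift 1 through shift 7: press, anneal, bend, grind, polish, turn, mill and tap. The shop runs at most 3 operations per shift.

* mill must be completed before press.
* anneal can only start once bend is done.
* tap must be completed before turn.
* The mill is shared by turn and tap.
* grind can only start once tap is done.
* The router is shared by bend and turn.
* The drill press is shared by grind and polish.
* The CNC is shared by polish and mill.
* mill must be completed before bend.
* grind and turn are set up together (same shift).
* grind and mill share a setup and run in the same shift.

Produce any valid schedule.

anneal=shift 4, press=shift 3, grind=shift 2, turn=shift 2, bend=shift 3, mill=shift 2, tap=shift 1, polish=shift 1

Checking: mill(shift 2) before bend(shift 3); tap(shift 1) before grind(shift 2); bend(shift 3) before anneal(shift 4); mill(shift 2) before press(shift 3); tap(shift 1) before turn(shift 2); bend(shift 3) != turn(shift 2); polish(shift 1) != mill(shift 2); turn(shift 2) != tap(shift 1); grind(shift 2) != polish(shift 1); grind = mill = shift 2; grind = turn = shift 2; max 3 per shift (cap 3).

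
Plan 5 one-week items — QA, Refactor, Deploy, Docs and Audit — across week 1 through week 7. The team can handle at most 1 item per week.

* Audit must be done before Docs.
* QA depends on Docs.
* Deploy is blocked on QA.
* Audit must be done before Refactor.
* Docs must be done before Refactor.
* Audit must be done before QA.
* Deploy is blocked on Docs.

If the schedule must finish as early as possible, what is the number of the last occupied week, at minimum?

week 5

The precedence chain requires at least 4 distinct weeks.
With at most 1 per week and 5 work items, at least 5 weeks are needed.
5 works (last occupied week: week 5): for example Refactor in week 4; Docs in week 2; QA in week 3; Audit in week 1; Deploy in week 5.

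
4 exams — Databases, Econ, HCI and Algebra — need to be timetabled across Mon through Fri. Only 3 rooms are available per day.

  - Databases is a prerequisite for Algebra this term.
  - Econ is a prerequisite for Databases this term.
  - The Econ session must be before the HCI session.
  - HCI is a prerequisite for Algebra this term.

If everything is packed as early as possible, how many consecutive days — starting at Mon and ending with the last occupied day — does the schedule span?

The precedence chain requires at least 3 distinct days.
With at most 3 per day and 4 exams, at least 2 days are needed.
3 works (last occupied day: Wed): for example Econ=Mon; HCI=Tue; Algebra=Wed; Databases=Tue.

3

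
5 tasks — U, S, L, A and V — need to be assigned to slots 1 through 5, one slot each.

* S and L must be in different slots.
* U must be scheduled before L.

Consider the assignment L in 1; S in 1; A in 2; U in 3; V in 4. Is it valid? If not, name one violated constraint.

No. U must be scheduled before L is not satisfied.

U must be scheduled before L — violated.
S and L must be in different slots — violated.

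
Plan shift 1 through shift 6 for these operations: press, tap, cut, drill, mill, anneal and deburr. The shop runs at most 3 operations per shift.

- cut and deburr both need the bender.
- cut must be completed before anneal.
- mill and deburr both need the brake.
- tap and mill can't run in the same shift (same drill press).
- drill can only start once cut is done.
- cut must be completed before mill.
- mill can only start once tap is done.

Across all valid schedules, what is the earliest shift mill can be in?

shift 2

Precedence pushes mill to at least shift 2.
mill at shift 2 is achievable: press in shift 1; tap in shift 1; anneal in shift 2; cut in shift 1; drill in shift 2; deburr in shift 3; mill in shift 2.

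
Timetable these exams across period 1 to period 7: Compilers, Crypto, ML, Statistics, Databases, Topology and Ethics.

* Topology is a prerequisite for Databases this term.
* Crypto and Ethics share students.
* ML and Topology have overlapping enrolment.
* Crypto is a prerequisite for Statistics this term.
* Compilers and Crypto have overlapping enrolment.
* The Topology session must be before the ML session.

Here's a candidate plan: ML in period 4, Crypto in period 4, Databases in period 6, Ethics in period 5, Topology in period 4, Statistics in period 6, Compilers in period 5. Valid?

ML and Topology have overlapping enrolment — violated.
Compilers and Crypto have overlapping enrolment — holds.
The Topology session must be before the ML session — violated.
Topology is a prerequisite for Databases this term — holds.
Crypto is a prerequisite for Statistics this term — holds.
Crypto and Ethics share students — holds.

No. ML and Topology have overlapping enrolment is not satisfied.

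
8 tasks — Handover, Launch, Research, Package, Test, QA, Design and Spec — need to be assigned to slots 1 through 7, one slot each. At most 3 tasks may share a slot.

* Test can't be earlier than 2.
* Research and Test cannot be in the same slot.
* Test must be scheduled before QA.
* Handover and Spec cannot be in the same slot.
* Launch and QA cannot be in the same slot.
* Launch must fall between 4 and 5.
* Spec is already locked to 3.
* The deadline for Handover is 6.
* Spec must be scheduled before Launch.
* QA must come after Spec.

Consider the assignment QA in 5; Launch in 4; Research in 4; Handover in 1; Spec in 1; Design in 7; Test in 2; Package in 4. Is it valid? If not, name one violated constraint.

No — it violates: Spec is already locked to 3

The deadline for Handover is 6 — holds.
Handover and Spec cannot be in the same slot — violated.
Research and Test cannot be in the same slot — holds.
Test can't be earlier than 2 — holds.
At most 3 tasks may share a slot — holds.
QA must come after Spec — holds.
Launch must fall between 4 and 5 — holds.
Launch and QA cannot be in the same slot — holds.
Test must be scheduled before QA — holds.
Spec is already locked to 3 — violated.
Spec must be scheduled before Launch — holds.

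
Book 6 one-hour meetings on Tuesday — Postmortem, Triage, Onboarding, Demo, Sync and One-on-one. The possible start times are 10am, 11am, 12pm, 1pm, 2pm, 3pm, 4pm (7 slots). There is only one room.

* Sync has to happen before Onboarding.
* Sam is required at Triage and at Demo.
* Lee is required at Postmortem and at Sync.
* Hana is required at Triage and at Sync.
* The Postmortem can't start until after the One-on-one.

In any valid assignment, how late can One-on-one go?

Downstream work caps One-on-one at 3pm.
One-on-one at 3pm is achievable: Postmortem=4pm; Sync=10am; One-on-one=3pm; Triage=12pm; Demo=1pm; Onboarding=11am.

3pm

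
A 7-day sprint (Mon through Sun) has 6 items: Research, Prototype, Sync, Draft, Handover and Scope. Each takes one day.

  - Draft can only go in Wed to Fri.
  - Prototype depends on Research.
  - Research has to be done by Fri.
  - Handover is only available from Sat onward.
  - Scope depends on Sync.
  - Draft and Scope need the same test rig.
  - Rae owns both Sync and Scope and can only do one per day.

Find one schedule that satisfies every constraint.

Research -> Mon, Handover -> Sat, Sync -> Mon, Draft -> Wed, Scope -> Tue, Prototype -> Tue

Checking: Sync(Mon) before Scope(Tue); Research(Mon) before Prototype(Tue); Sync(Mon) != Scope(Tue); Draft(Wed) != Scope(Tue); Research=Mon in [Mon,Fri]; Draft=Wed in [Wed,Fri]; Handover=Sat in [Sat,Sun].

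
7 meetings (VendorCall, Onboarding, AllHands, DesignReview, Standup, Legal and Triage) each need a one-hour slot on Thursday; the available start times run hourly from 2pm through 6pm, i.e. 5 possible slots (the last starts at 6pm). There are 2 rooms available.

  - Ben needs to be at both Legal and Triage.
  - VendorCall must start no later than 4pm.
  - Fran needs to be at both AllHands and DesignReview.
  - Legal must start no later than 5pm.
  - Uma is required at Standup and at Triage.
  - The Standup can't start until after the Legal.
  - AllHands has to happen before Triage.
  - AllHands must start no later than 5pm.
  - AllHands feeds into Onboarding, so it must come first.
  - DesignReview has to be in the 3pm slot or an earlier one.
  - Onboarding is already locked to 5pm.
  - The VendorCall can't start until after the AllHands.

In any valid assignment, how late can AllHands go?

AllHands's own window allows nothing later than 5pm; downstream work caps AllHands at 3pm.
AllHands at 3pm is achievable: Standup=3pm; Triage=4pm; AllHands=3pm; Legal=2pm; VendorCall=4pm; DesignReview=2pm; Onboarding=5pm.

3pm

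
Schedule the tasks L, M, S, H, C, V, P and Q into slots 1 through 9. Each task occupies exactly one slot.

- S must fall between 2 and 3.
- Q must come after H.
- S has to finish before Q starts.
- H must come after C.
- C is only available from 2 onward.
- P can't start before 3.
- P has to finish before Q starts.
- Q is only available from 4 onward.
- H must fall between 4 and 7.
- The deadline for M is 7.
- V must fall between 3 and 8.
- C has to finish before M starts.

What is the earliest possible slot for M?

Precedence pushes M to at least 3; M's own window allows nothing later than 7.
M at 3 is achievable: V -> 3; M -> 3; H -> 4; S -> 2; Q -> 5; C -> 2; P -> 3; L -> 1.

3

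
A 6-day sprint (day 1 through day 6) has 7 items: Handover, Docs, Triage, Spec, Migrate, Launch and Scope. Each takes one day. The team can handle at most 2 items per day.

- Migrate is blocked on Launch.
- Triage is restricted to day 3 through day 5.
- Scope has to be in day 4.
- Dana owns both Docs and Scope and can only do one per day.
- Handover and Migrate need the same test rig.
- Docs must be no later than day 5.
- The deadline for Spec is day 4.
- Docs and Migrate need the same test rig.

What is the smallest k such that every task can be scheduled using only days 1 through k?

4

The precedence chain requires at least 2 distinct days.
With at most 2 per day and 7 tasks, at least 4 days are needed.
Scope can't be placed before day 4, so the schedule must run through at least day 4.
4 works (last occupied day: day 4): for example Docs=day 3, Spec=day 2, Launch=day 1, Scope=day 4, Handover=day 1, Migrate=day 2, Triage=day 3.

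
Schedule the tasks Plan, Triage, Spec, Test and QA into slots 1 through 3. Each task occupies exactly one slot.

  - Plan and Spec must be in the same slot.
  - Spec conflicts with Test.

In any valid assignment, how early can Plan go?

1

Plan at 1 is achievable: Plan=1; Test=2; Spec=1; QA=1; Triage=1.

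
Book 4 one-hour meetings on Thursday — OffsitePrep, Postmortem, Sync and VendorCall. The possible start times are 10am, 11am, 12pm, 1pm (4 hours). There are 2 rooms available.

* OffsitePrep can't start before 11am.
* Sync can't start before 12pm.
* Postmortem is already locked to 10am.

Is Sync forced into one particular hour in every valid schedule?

No

Sync can be 12pm (e.g. Postmortem in 10am; Sync in 12pm; VendorCall in 10am; OffsitePrep in 11am) or 1pm (e.g. OffsitePrep -> 11am, VendorCall -> 10am, Postmortem -> 10am, Sync -> 1pm).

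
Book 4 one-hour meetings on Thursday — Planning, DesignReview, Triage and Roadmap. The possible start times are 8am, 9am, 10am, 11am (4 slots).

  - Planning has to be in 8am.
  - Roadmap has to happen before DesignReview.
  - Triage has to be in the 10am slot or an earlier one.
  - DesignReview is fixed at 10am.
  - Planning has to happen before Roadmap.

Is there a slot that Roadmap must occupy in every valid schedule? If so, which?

Planning is fixed at 8am and must come before Roadmap, so Roadmap is at least 9am.
DesignReview is fixed at 10am and must come after Roadmap, so Roadmap is at most 9am.
So Roadmap must be 9am.

9am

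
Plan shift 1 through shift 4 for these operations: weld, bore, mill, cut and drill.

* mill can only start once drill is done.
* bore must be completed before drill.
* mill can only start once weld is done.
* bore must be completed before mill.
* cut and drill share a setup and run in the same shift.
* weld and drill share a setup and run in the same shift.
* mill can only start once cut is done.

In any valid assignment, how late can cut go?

shift 3

Cut must be in the same shift as drill, which can't be before shift 2, so cut is at least shift 2; downstream work caps cut at shift 3.
cut at shift 3 is achievable: bore in shift 1; cut in shift 3; weld in shift 3; drill in shift 3; mill in shift 4.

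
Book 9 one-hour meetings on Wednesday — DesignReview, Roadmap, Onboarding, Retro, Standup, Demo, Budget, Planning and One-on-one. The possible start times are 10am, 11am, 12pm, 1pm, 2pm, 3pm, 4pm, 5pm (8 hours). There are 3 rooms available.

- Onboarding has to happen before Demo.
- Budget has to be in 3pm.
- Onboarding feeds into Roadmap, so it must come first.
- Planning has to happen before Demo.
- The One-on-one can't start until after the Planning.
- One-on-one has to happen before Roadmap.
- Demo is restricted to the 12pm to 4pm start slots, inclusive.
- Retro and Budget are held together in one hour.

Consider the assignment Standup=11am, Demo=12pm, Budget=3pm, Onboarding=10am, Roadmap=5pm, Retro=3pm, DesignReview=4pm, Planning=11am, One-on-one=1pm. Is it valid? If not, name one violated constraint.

The One-on-one can't start until after the Planning — holds.
Demo is restricted to the 12pm to 4pm start slots, inclusive — holds.
Retro and Budget are held together in one hour — holds.
Onboarding feeds into Roadmap, so it must come first — holds.
One-on-one has to happen before Roadmap — holds.
There are 3 rooms available — holds.
Planning has to happen before Demo — holds.
Budget has to be in 3pm — holds.
Onboarding has to happen before Demo — holds.

Yes, all constraints hold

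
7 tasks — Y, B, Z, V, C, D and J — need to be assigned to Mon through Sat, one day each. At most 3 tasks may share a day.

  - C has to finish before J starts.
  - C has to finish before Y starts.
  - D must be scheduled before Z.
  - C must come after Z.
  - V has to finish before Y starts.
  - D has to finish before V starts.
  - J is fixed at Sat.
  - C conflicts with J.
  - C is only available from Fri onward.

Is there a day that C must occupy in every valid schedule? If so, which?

Fri

C's window is Fri–Sat.
J is fixed at Sat, and C can't share a day with J.
So C must be Fri.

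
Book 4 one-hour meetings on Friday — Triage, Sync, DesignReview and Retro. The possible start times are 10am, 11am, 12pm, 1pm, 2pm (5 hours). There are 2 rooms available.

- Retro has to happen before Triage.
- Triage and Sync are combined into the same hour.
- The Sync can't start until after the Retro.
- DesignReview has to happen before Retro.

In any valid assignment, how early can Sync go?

Precedence pushes Sync to at least 12pm.
Sync at 12pm is achievable: Retro in 11am, DesignReview in 10am, Triage in 12pm, Sync in 12pm.

12pm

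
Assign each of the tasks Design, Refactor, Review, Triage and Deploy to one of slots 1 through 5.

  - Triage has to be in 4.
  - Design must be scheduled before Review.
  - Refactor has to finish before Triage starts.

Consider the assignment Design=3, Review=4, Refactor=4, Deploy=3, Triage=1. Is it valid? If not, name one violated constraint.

No — it violates: Refactor has to finish before Triage starts

Triage has to be in 4 — violated.
Design must be scheduled before Review — holds.
Refactor has to finish before Triage starts — violated.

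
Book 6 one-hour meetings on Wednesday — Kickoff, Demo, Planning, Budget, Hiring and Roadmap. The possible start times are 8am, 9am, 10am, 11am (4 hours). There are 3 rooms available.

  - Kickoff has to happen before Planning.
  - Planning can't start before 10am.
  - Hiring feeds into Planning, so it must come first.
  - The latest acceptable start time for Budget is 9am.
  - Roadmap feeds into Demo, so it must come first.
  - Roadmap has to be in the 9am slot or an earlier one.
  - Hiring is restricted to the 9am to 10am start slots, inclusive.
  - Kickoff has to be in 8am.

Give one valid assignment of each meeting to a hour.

Budget=8am, Demo=9am, Roadmap=8am, Kickoff=8am, Planning=10am, Hiring=9am

Checking: Kickoff(8am) before Planning(10am); Roadmap(8am) before Demo(9am); Hiring(9am) before Planning(10am); Planning=10am in [10am,11am]; Budget=8am in [8am,9am]; Hiring=9am in [9am,10am]; Kickoff=8am in [8am,8am]; Roadmap=8am in [8am,9am]; max 3 per hour (cap 3).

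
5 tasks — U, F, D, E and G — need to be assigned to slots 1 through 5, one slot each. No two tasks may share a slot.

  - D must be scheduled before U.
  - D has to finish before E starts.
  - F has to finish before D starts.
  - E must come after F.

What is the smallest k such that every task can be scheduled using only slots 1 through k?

The precedence chain requires at least 3 distinct slots.
With at most 1 per slot and 5 tasks, at least 5 slots are needed.
5 works (last occupied slot: 5): for example E in 3; F in 1; D in 2; G in 5; U in 4.

5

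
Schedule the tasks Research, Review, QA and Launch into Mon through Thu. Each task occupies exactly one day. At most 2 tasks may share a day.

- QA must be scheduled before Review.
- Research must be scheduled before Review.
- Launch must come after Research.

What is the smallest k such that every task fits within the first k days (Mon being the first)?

The precedence chain requires at least 2 distinct days.
With at most 2 per day and 4 tasks, at least 2 days are needed.
2 works (last occupied day: Tue): for example Review=Tue, Launch=Tue, Research=Mon, QA=Mon.

2 days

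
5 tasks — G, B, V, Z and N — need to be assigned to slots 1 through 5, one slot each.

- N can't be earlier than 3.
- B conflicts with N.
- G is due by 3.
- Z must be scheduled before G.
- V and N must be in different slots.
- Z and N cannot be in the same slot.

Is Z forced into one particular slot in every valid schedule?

Z can be 1 (e.g. G in 2; N in 3; B in 1; Z in 1; V in 1) or 2 (e.g. V=1, B=1, N=3, Z=2, G=3).

No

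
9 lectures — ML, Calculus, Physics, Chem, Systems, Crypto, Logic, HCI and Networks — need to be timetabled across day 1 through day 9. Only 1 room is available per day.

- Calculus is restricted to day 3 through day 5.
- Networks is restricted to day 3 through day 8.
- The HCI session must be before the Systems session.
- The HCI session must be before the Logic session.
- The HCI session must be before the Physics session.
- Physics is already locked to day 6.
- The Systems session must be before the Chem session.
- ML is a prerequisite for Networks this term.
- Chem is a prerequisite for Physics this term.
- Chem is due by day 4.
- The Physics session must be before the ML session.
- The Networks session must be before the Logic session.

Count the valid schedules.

6

Splitting on Calculus: it can be day 3 (1), day 4 (1), day 5 (4). Listing each branch's schedules as (ML, Physics, Chem, Systems, Crypto, Logic, HCI, Networks) by day number:
Calculus=day 3: (7,6,4,2,5,9,1,8) — 1.
Calculus=day 4: (7,6,3,2,5,9,1,8) — 1.
Calculus=day 5: (7,6,3,2,4,9,1,8) (7,6,4,2,3,9,1,8) (7,6,4,3,1,9,2,8) (7,6,4,3,2,9,1,8) — 4.
Summing: 1 + 1 + 4 = 6.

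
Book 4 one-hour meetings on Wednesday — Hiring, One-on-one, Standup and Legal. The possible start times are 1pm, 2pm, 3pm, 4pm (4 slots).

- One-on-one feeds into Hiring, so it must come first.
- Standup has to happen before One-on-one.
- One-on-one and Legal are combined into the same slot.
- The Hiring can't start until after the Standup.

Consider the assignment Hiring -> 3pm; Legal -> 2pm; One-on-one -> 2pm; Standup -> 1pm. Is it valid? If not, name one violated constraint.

Yes, all constraints hold

Standup has to happen before One-on-one — holds.
The Hiring can't start until after the Standup — holds.
One-on-one feeds into Hiring, so it must come first — holds.
One-on-one and Legal are combined into the same slot — holds.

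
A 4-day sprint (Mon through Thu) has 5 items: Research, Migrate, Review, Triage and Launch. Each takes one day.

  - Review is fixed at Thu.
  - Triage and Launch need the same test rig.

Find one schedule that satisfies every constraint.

Research in Mon, Triage in Mon, Migrate in Mon, Launch in Tue, Review in Thu

Checking: Triage(Mon) != Launch(Tue); Review=Thu in [Thu,Thu].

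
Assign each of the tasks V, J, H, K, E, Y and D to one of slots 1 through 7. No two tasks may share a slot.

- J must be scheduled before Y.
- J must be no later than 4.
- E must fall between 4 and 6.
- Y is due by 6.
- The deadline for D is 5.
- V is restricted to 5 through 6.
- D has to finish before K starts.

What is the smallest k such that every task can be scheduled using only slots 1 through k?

7 slots

The precedence chain requires at least 2 distinct slots.
With at most 1 per slot and 7 tasks, at least 7 slots are needed.
V can't be placed before 5, so the schedule must run through at least slot 5.
7 works (last occupied slot: 7): for example J in 1; E in 4; D in 2; H in 7; K in 6; V in 5; Y in 3.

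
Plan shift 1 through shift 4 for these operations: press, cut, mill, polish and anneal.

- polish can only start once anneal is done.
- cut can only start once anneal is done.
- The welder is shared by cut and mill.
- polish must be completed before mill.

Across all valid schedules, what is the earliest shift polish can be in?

shift 2

Precedence pushes polish to at least shift 2; downstream work caps polish at shift 3.
polish at shift 2 is achievable: anneal -> shift 1, press -> shift 1, polish -> shift 2, mill -> shift 3, cut -> shift 2.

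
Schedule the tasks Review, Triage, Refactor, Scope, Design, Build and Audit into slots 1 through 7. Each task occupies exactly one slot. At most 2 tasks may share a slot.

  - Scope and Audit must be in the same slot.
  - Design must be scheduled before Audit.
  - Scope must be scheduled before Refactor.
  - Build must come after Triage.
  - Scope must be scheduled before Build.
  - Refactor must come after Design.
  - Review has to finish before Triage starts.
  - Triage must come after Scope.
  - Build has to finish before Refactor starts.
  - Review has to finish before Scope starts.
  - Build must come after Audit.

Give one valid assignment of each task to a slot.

Review -> 1, Audit -> 2, Scope -> 2, Design -> 1, Refactor -> 5, Build -> 4, Triage -> 3

Checking: Triage(3) before Build(4); Design(1) before Refactor(5); Review(1) before Triage(3); Scope(2) before Build(4); Review(1) before Scope(2); Scope(2) before Triage(3); Audit(2) before Build(4); Build(4) before Refactor(5); Design(1) before Audit(2); Scope(2) before Refactor(5); Scope = Audit = 2; max 2 per slot (cap 2).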